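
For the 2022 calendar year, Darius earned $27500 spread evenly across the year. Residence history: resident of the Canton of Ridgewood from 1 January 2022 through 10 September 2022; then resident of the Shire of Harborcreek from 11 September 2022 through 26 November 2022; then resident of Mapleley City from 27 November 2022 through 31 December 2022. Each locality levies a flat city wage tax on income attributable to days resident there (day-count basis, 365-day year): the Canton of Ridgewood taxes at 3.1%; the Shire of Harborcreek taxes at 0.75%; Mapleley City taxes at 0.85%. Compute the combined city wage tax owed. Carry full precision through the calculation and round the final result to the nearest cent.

$656.84

The Canton of Ridgewood, 1 January – 10 September 2022: 253 days → $27500 × 3.1% × 253/365 = $590.9110
The Shire of Harborcreek, 11 September – 26 November 2022: 77 days → $27500 × 0.75% × 77/365 = $43.5103
Mapleley City, 27 November – 31 December 2022: 35 days → $27500 × 0.85% × 35/365 = $22.4144
Total = $656.8356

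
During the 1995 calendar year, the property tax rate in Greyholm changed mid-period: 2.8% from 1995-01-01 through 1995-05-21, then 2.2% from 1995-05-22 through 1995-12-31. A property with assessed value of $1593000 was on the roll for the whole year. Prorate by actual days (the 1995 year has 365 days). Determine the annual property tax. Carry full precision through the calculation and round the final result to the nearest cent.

1995-01-01 to 1995-05-21: 141 days at 2.8% → $1593000 × 2.8% × 141/365 = $17230.5863
1995-05-22 to 1995-12-31: 224 days at 2.2% → $1593000 × 2.2% × 224/365 = $21507.6822
Total = $38738.2685

$38738.27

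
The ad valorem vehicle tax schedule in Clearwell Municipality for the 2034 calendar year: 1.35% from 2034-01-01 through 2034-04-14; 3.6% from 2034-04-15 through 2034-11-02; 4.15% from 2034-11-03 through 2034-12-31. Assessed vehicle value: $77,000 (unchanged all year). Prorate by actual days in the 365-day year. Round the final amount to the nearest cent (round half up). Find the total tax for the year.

$2,346.81

2034-01-01 to 2034-04-14: 104 days at 1.35% → $77,000 × 1.35% × 104/365 = $296.1863
2034-04-15 to 2034-11-02: 202 days at 3.6% → $77,000 × 3.6% × 202/365 = $1,534.0932
2034-11-03 to 2034-12-31: 59 days at 4.15% → $77,000 × 4.15% × 59/365 = $516.5329
Total = $2,346.8123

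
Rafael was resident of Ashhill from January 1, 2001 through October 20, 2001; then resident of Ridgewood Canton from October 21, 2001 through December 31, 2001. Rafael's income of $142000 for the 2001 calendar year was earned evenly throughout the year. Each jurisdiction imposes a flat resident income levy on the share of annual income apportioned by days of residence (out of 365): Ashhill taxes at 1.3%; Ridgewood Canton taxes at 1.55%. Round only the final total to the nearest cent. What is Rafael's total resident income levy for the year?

Ashhill, January 1 – October 20, 2001: 293 days → $142000 × 1.3% × 293/365 = $1481.8575
Ridgewood Canton, October 21 – December 31, 2001: 72 days → $142000 × 1.55% × 72/365 = $434.1699
Total = $1916.0274

$1916.03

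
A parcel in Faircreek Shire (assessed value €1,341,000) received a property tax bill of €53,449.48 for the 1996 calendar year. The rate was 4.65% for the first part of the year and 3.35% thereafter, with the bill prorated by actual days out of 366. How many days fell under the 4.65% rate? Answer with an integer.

179 days

Let d = days at the first rate; then 366 − d days at the second rate.
€1,341,000 × [4.65%·d + 3.35%·(366−d)] / 366 = €53,449.48
Solving gives d = 179, so the new rate took effect on 28 Jun 1996.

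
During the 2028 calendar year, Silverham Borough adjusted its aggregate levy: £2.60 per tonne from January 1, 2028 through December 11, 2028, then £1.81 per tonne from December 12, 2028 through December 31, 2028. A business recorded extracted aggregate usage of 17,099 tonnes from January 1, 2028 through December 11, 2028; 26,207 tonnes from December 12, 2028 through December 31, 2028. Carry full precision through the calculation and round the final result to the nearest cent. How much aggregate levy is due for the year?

£91892.07

January 1 – December 11, 2028: 17,099 tonnes at £2.60/tonne → £44457.40
December 12 – December 31, 2028: 26,207 tonnes at £1.81/tonne → £47434.67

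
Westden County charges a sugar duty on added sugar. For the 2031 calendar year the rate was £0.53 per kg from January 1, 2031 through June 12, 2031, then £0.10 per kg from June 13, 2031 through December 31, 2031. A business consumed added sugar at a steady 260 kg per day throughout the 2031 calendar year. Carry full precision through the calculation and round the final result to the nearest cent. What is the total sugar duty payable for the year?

January 1 – June 12, 2031: 163 days × 260 kg/day = 42,380 kg at £0.53/kg → £22,461.40
June 13 – December 31, 2031: 202 days × 260 kg/day = 52,520 kg at £0.10/kg → £5,252.00

£27,713.40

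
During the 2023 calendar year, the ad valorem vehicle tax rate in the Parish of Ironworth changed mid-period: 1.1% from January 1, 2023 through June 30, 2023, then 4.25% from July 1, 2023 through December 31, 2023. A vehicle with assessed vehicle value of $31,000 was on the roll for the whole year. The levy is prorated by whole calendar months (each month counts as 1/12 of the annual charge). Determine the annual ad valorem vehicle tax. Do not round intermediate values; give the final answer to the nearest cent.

$829.25

January 1 – June 30, 2023: 6 months at 1.1% → $31,000 × 1.1% × 6/12 = $170.5000
July 1 – December 31, 2023: 6 months at 4.25% → $31,000 × 4.25% × 6/12 = $658.7500
Total = $829.2500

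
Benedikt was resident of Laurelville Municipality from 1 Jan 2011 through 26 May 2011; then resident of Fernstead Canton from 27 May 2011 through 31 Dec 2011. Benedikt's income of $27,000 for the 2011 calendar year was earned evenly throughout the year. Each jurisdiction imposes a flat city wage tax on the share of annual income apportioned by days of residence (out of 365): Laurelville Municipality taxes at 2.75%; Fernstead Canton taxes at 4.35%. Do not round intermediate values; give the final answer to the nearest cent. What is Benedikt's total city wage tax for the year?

$1,001.70

Laurelville Municipality, 1 Jan – 26 May 2011: 146 days → $27,000 × 2.75% × 146/365 = $297.0000
Fernstead Canton, 27 May – 31 Dec 2011: 219 days → $27,000 × 4.35% × 219/365 = $704.7000
Total = $1,001.7000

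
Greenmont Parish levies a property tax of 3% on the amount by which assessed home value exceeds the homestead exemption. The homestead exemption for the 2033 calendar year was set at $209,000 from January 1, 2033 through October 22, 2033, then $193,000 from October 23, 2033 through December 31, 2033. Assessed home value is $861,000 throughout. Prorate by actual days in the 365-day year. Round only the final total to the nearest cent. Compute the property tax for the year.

$19,652.05

January 1 – October 22, 2033: 295 days, exemption $209,000 → ($861,000 − $209,000) × 3% × 295/365 = $15,808.7671
October 23 – December 31, 2033: 70 days, exemption $193,000 → ($861,000 − $193,000) × 3% × 70/365 = $3,843.2877
Total = $19,652.0548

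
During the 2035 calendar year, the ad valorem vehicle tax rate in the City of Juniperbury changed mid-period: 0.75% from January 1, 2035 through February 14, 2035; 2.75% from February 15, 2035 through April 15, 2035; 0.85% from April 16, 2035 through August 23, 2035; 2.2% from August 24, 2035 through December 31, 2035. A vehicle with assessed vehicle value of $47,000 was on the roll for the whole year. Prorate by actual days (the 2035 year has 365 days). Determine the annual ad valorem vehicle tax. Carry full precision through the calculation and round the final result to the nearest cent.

$766.49

January 1 – February 14, 2035: 45 days at 0.75% → $47,000 × 0.75% × 45/365 = $43.4589
February 15 – April 15, 2035: 60 days at 2.75% → $47,000 × 2.75% × 60/365 = $212.4658
April 16 – August 23, 2035: 130 days at 0.85% → $47,000 × 0.85% × 130/365 = $142.2877
August 24 – December 31, 2035: 130 days at 2.2% → $47,000 × 2.2% × 130/365 = $368.2740
Total = $766.4863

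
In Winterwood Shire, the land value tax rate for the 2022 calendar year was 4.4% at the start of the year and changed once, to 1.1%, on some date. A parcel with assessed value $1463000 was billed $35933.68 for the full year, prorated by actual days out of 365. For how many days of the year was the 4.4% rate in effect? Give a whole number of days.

150 days

Let d = days at the first rate; then 365 − d days at the second rate.
$1463000 × [4.4%·d + 1.1%·(365−d)] / 365 = $35933.68
Solving gives d = 150, so the new rate took effect on 31 May 2022.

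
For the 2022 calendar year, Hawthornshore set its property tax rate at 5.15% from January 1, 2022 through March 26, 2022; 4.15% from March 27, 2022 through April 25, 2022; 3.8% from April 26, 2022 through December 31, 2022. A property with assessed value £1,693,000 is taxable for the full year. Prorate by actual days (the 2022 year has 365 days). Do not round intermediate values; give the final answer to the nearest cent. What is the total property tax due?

January 1 – March 26, 2022: 85 days at 5.15% → £1,693,000 × 5.15% × 85/365 = £20,304.4041
March 27 – April 25, 2022: 30 days at 4.15% → £1,693,000 × 4.15% × 30/365 = £5,774.7534
April 26 – December 31, 2022: 250 days at 3.8% → £1,693,000 × 3.8% × 250/365 = £44,064.3836
Total = £70,143.5411

£70,143.54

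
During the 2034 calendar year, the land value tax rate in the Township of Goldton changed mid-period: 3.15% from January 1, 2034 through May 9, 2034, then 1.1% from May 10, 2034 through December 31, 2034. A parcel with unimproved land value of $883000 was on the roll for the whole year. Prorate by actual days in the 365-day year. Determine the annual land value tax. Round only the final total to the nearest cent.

$16110.52

January 1 – May 9, 2034: 129 days at 3.15% → $883000 × 3.15% × 129/365 = $9830.3301
May 10 – December 31, 2034: 236 days at 1.1% → $883000 × 1.1% × 236/365 = $6280.1863
Total = $16110.5164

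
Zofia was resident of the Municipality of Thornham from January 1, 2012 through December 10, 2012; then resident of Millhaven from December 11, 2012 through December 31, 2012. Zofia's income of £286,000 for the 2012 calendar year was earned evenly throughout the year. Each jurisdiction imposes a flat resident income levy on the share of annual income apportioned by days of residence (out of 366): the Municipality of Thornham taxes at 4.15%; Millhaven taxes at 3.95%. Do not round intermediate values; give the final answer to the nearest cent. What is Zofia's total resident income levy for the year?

The Municipality of Thornham, January 1 – December 10, 2012: 345 days → £286,000 × 4.15% × 345/366 = £11,187.9918
Millhaven, December 11 – December 31, 2012: 21 days → £286,000 × 3.95% × 21/366 = £648.1885
Total = £11,836.1803

£11,836.18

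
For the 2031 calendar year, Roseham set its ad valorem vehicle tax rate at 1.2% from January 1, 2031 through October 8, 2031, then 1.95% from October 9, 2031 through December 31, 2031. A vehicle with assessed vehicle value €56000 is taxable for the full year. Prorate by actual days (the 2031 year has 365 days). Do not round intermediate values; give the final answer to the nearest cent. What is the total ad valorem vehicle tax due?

January 1 – October 8, 2031: 281 days at 1.2% → €56000 × 1.2% × 281/365 = €517.3479
October 9 – December 31, 2031: 84 days at 1.95% → €56000 × 1.95% × 84/365 = €251.3096
Total = €768.6575

€768.66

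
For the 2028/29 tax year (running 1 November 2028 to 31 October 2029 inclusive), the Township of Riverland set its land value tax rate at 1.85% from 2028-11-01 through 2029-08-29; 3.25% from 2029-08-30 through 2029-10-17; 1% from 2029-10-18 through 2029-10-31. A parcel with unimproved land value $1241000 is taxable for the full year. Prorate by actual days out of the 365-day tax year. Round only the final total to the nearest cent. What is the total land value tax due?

$24886.30

2028-11-01 to 2029-08-29: 302 days at 1.85% → $1241000 × 1.85% × 302/365 = $18995.8000
2029-08-30 to 2029-10-17: 49 days at 3.25% → $1241000 × 3.25% × 49/365 = $5414.5000
2029-10-18 to 2029-10-31: 14 days at 1% → $1241000 × 1% × 14/365 = $476.0000
Total = $24886.3000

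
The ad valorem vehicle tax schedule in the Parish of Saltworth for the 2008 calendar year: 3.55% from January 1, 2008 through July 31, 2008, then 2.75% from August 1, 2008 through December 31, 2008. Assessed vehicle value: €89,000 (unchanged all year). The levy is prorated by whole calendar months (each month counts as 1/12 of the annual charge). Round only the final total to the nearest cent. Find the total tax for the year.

€2,862.83

January 1 – July 31, 2008: 7 months at 3.55% → €89,000 × 3.55% × 7/12 = €1,843.0417
August 1 – December 31, 2008: 5 months at 2.75% → €89,000 × 2.75% × 5/12 = €1,019.7917
Total = €2,862.8333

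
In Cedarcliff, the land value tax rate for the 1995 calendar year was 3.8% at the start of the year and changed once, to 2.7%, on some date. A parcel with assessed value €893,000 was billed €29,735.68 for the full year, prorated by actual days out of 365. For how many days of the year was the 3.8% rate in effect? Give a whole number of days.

Let d = days at the first rate; then 365 − d days at the second rate.
€893,000 × [3.8%·d + 2.7%·(365−d)] / 365 = €29,735.68
Solving gives d = 209, so the new rate took effect on July 29, 1995.

209 days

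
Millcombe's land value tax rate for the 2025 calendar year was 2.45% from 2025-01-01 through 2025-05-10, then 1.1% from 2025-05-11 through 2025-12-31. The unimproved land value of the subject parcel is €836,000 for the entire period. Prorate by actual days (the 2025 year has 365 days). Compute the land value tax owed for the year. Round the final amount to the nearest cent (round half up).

€13,215.67

2025-01-01 to 2025-05-10: 130 days at 2.45% → €836,000 × 2.45% × 130/365 = €7,294.9589
2025-05-11 to 2025-12-31: 235 days at 1.1% → €836,000 × 1.1% × 235/365 = €5,920.7123
Total = €13,215.6712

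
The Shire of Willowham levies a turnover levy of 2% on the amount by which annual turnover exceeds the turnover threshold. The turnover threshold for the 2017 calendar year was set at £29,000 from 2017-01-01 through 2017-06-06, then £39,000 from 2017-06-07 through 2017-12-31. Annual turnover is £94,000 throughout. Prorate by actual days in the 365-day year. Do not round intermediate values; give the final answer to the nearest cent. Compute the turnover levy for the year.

£1,186.03

2017-01-01 to 2017-06-06: 157 days, exemption £29,000 → (£94,000 − £29,000) × 2% × 157/365 = £559.1781
2017-06-07 to 2017-12-31: 208 days, exemption £39,000 → (£94,000 − £39,000) × 2% × 208/365 = £626.8493
Total = £1,186.0274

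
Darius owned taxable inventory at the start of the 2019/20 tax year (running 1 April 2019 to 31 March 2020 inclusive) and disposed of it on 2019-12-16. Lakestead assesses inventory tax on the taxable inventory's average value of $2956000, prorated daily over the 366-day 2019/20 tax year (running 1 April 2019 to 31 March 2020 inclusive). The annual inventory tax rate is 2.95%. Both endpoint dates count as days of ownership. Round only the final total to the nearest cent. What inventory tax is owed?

$61946.78

Days held (2019-04-01 to 2019-12-16): 260 out of 366
Tax = $2956000 × 2.95% × 260/366 = $61946.7760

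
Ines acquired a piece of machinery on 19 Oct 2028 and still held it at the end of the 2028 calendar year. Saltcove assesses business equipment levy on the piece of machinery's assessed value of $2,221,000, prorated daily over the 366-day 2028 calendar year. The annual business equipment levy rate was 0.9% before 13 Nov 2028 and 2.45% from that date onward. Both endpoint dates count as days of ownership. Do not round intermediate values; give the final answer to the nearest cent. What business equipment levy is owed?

19 Oct – 12 Nov 2028: 25 days at 0.9% → $2,221,000 × 0.9% × 25/366 = $1,365.3689
13 Nov – 31 Dec 2028: 49 days at 2.45% → $2,221,000 × 2.45% × 49/366 = $7,285.0014
Total = $8,650.3702

$8,650.37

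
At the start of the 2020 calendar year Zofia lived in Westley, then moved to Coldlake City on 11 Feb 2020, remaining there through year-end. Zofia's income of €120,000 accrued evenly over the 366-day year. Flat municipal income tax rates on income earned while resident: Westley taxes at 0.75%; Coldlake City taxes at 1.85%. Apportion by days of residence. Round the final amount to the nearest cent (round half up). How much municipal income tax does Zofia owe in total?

€2,072.13

Westley, 1 Jan – 10 Feb 2020: 41 days → €120,000 × 0.75% × 41/366 = €100.8197
Coldlake City, 11 Feb – 31 Dec 2020: 325 days → €120,000 × 1.85% × 325/366 = €1,971.3115
Total = €2,072.1311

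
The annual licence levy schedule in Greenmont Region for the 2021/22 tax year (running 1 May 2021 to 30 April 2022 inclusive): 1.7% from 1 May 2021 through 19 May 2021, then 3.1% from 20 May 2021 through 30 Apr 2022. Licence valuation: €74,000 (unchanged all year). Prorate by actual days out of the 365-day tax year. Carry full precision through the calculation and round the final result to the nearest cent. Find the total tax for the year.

1 May – 19 May 2021: 19 days at 1.7% → €74,000 × 1.7% × 19/365 = €65.4849
20 May 2021 – 30 Apr 2022: 346 days at 3.1% → €74,000 × 3.1% × 346/365 = €2,174.5863
Total = €2,240.0712

€2,240.07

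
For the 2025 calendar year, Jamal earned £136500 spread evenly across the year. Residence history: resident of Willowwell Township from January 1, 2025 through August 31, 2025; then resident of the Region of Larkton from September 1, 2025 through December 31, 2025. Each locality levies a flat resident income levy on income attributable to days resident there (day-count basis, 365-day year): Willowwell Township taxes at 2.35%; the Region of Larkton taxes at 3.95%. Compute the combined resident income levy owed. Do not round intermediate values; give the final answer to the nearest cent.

£3937.74

Willowwell Township, January 1 – August 31, 2025: 243 days → £136500 × 2.35% × 243/365 = £2135.5705
The Region of Larkton, September 1 – December 31, 2025: 122 days → £136500 × 3.95% × 122/365 = £1802.1740
Total = £3937.7445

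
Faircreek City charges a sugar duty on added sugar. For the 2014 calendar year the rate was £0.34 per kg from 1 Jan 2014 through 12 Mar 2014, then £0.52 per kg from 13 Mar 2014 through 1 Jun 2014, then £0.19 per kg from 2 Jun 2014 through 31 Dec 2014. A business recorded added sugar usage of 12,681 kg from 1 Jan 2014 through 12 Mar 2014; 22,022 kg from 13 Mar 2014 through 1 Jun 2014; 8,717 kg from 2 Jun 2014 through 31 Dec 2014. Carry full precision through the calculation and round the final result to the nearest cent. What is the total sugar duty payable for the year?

1 Jan – 12 Mar 2014: 12,681 kg at £0.34/kg → £4,311.54
13 Mar – 1 Jun 2014: 22,022 kg at £0.52/kg → £11,451.44
2 Jun – 31 Dec 2014: 8,717 kg at £0.19/kg → £1,656.23

£17,419.21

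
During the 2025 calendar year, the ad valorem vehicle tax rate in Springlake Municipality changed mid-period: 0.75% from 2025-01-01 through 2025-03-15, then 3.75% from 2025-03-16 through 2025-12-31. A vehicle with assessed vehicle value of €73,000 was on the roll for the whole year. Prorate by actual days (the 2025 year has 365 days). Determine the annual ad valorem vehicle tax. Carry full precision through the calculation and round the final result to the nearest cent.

€2,293.50

2025-01-01 to 2025-03-15: 74 days at 0.75% → €73,000 × 0.75% × 74/365 = €111.0000
2025-03-16 to 2025-12-31: 291 days at 3.75% → €73,000 × 3.75% × 291/365 = €2,182.5000
Total = €2,293.5000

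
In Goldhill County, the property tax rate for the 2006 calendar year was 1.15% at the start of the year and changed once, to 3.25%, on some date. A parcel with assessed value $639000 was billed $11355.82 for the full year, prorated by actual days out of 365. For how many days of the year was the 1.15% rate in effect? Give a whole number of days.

256 days

Let d = days at the first rate; then 365 − d days at the second rate.
$639000 × [1.15%·d + 3.25%·(365−d)] / 365 = $11355.82
Solving gives d = 256, so the new rate took effect on 14 Sep 2006.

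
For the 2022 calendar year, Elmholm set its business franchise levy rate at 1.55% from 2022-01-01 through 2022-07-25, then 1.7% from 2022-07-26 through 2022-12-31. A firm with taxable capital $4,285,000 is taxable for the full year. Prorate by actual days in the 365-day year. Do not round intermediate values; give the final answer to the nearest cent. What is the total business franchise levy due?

$69,217.42

2022-01-01 to 2022-07-25: 206 days at 1.55% → $4,285,000 × 1.55% × 206/365 = $37,484.9452
2022-07-26 to 2022-12-31: 159 days at 1.7% → $4,285,000 × 1.7% × 159/365 = $31,732.4795
Total = $69,217.4247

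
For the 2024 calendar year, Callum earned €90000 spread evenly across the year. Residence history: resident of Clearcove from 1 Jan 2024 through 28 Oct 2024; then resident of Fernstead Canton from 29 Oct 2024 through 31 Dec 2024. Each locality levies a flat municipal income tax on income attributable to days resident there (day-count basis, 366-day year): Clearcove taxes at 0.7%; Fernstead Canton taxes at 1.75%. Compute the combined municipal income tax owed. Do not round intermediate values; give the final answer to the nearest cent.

€795.25

Clearcove, 1 Jan – 28 Oct 2024: 302 days → €90000 × 0.7% × 302/366 = €519.8361
Fernstead Canton, 29 Oct – 31 Dec 2024: 64 days → €90000 × 1.75% × 64/366 = €275.4098
Total = €795.2459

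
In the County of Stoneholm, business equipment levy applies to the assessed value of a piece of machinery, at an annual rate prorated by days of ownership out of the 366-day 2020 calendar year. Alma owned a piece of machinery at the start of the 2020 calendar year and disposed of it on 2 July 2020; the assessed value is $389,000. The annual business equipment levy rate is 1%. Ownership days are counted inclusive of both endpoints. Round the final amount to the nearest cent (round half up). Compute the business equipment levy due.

$1,955.63

Days held (1 January – 2 July 2020): 184 out of 366
Tax = $389,000 × 1% × 184/366 = $1,955.6284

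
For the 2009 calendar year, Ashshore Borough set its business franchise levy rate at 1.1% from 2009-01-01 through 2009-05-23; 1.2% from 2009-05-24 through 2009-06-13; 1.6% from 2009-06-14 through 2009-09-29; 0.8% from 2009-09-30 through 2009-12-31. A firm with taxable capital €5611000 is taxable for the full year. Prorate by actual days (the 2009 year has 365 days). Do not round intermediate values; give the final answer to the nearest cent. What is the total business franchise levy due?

€66056.07

2009-01-01 to 2009-05-23: 143 days at 1.1% → €5611000 × 1.1% × 143/365 = €24181.1041
2009-05-24 to 2009-06-13: 21 days at 1.2% → €5611000 × 1.2% × 21/365 = €3873.8959
2009-06-14 to 2009-09-29: 108 days at 1.6% → €5611000 × 1.6% × 108/365 = €26563.8575
2009-09-30 to 2009-12-31: 93 days at 0.8% → €5611000 × 0.8% × 93/365 = €11437.2164
Total = €66056.0740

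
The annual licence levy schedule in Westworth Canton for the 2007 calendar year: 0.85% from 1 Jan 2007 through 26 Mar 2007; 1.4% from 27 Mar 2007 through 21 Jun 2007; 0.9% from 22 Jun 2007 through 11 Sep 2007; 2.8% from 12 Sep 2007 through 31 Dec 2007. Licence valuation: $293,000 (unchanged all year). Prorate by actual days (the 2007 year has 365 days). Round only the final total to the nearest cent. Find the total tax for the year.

1 Jan – 26 Mar 2007: 85 days at 0.85% → $293,000 × 0.85% × 85/365 = $579.9795
27 Mar – 21 Jun 2007: 87 days at 1.4% → $293,000 × 1.4% × 87/365 = $977.7370
22 Jun – 11 Sep 2007: 82 days at 0.9% → $293,000 × 0.9% × 82/365 = $592.4219
12 Sep – 31 Dec 2007: 111 days at 2.8% → $293,000 × 2.8% × 111/365 = $2,494.9151
Total = $4,645.0534

$4,645.05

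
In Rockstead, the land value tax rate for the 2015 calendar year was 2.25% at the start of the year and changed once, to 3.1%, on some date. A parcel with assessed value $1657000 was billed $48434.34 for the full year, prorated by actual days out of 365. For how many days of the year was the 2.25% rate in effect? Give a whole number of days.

Let d = days at the first rate; then 365 − d days at the second rate.
$1657000 × [2.25%·d + 3.1%·(365−d)] / 365 = $48434.34
Solving gives d = 76, so the new rate took effect on 18 Mar 2015.

76 days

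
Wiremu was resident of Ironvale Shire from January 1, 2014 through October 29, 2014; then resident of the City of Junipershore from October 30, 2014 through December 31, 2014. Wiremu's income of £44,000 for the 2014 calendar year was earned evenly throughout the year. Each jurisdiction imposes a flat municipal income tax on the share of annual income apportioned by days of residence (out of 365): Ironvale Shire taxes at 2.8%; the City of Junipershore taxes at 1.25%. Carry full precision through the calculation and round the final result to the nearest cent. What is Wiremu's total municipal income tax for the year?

£1,114.28

Ironvale Shire, January 1 – October 29, 2014: 302 days → £44,000 × 2.8% × 302/365 = £1,019.3534
The City of Junipershore, October 30 – December 31, 2014: 63 days → £44,000 × 1.25% × 63/365 = £94.9315
Total = £1,114.2849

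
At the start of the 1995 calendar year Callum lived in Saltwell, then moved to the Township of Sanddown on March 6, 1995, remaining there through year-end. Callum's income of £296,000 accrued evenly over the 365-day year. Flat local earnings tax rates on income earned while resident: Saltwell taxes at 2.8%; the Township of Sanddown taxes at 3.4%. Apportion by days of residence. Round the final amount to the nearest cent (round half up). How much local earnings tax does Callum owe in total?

£9,752.59

Saltwell, January 1 – March 5, 1995: 64 days → £296,000 × 2.8% × 64/365 = £1,453.2384
The Township of Sanddown, March 6 – December 31, 1995: 301 days → £296,000 × 3.4% × 301/365 = £8,299.3534
Total = £9,752.5918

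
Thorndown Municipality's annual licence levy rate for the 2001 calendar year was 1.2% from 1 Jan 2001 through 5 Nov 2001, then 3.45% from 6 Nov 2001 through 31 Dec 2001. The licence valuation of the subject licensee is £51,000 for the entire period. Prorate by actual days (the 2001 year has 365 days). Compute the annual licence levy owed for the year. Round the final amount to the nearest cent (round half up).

£788.05

1 Jan – 5 Nov 2001: 309 days at 1.2% → £51,000 × 1.2% × 309/365 = £518.1041
6 Nov – 31 Dec 2001: 56 days at 3.45% → £51,000 × 3.45% × 56/365 = £269.9507
Total = £788.0548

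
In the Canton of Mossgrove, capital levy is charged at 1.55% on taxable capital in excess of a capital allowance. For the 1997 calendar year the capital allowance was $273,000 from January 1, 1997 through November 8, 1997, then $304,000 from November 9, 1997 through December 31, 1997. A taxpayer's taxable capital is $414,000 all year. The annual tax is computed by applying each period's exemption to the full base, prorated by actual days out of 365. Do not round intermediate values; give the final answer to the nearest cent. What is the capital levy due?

$2,115.73

January 1 – November 8, 1997: 312 days, exemption $273,000 → ($414,000 − $273,000) × 1.55% × 312/365 = $1,868.1534
November 9 – December 31, 1997: 53 days, exemption $304,000 → ($414,000 − $304,000) × 1.55% × 53/365 = $247.5753
Total = $2,115.7288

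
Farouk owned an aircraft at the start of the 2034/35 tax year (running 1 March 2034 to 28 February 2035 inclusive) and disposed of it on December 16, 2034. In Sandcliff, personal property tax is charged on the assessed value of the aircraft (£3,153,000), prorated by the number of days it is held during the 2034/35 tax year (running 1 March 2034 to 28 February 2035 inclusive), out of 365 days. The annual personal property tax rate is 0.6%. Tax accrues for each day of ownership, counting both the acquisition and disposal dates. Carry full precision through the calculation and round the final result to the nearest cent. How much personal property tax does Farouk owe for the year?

£15,082.57

Days held (March 1 – December 16, 2034): 291 out of 365
Tax = £3,153,000 × 0.6% × 291/365 = £15,082.5699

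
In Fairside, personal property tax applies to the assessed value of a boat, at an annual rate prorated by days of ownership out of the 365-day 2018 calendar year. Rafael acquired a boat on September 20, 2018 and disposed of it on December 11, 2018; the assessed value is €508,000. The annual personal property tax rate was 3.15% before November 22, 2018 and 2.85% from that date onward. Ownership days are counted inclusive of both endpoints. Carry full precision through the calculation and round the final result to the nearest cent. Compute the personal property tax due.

September 20 – November 21, 2018: 63 days at 3.15% → €508,000 × 3.15% × 63/365 = €2,761.9890
November 22 – December 11, 2018: 20 days at 2.85% → €508,000 × 2.85% × 20/365 = €793.3151
Total = €3,555.3041

€3,555.30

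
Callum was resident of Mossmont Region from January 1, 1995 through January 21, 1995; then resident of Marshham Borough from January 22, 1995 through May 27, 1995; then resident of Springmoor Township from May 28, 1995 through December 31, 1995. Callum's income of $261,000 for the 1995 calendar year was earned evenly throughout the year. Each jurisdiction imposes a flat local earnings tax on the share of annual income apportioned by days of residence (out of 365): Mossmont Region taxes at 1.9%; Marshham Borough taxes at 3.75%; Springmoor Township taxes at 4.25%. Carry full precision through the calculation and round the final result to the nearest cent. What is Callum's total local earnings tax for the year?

Mossmont Region, January 1 – January 21, 1995: 21 days → $261,000 × 1.9% × 21/365 = $285.3123
Marshham Borough, January 22 – May 27, 1995: 126 days → $261,000 × 3.75% × 126/365 = $3,378.6986
Springmoor Township, May 28 – December 31, 1995: 218 days → $261,000 × 4.25% × 218/365 = $6,625.1096
Total = $10,289.1205

$10,289.12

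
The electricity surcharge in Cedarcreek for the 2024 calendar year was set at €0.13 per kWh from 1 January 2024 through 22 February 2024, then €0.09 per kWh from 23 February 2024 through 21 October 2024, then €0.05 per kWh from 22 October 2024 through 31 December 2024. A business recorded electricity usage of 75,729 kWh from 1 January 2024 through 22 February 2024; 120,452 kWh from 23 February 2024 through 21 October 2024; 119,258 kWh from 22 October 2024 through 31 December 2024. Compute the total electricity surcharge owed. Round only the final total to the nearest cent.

€26,648.35

1 January – 22 February 2024: 75,729 kWh at €0.13/kWh → €9,844.77
23 February – 21 October 2024: 120,452 kWh at €0.09/kWh → €10,840.68
22 October – 31 December 2024: 119,258 kWh at €0.05/kWh → €5,962.90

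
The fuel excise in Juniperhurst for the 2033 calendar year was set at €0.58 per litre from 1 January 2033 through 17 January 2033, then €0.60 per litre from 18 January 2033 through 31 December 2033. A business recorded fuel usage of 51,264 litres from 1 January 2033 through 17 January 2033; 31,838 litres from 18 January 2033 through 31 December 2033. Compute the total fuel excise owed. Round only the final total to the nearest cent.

€48835.92

1 January – 17 January 2033: 51,264 litres at €0.58/litre → €29733.12
18 January – 31 December 2033: 31,838 litres at €0.60/litre → €19102.80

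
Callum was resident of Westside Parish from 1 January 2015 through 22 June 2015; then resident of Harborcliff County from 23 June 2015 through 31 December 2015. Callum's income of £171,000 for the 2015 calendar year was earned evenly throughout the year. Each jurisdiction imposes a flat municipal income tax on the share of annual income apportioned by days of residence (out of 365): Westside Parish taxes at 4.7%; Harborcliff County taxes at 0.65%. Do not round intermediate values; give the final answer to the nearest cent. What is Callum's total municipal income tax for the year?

£4,394.00

Westside Parish, 1 January – 22 June 2015: 173 days → £171,000 × 4.7% × 173/365 = £3,809.3178
Harborcliff County, 23 June – 31 December 2015: 192 days → £171,000 × 0.65% × 192/365 = £584.6795
Total = £4,393.9973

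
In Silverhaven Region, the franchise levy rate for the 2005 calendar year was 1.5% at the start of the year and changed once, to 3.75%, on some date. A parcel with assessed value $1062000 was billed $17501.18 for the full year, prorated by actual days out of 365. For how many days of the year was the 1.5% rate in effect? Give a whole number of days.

Let d = days at the first rate; then 365 − d days at the second rate.
$1062000 × [1.5%·d + 3.75%·(365−d)] / 365 = $17501.18
Solving gives d = 341, so the new rate took effect on 8 December 2005.

341 days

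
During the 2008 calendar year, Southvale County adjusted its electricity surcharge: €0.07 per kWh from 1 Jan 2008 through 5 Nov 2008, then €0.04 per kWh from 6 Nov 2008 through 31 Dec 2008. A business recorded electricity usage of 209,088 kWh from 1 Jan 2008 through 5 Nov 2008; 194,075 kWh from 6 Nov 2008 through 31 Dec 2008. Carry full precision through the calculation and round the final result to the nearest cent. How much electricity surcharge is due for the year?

1 Jan – 5 Nov 2008: 209,088 kWh at €0.07/kWh → €14,636.16
6 Nov – 31 Dec 2008: 194,075 kWh at €0.04/kWh → €7,763.00

€22,399.16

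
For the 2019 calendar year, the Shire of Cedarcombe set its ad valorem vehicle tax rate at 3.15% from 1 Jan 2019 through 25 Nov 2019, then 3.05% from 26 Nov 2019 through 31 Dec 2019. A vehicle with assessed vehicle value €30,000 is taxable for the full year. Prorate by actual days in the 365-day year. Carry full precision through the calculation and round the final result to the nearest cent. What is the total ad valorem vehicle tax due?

€942.04

1 Jan – 25 Nov 2019: 329 days at 3.15% → €30,000 × 3.15% × 329/365 = €851.7945
26 Nov – 31 Dec 2019: 36 days at 3.05% → €30,000 × 3.05% × 36/365 = €90.2466
Total = €942.0411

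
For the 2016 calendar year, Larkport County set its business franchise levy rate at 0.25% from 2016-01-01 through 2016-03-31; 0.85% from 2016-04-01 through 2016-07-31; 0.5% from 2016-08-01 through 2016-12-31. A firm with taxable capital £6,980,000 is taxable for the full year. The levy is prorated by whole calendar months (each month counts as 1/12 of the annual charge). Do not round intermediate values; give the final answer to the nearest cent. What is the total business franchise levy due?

£38,680.83

2016-01-01 to 2016-03-31: 3 months at 0.25% → £6,980,000 × 0.25% × 3/12 = £4,362.5000
2016-04-01 to 2016-07-31: 4 months at 0.85% → £6,980,000 × 0.85% × 4/12 = £19,776.6667
2016-08-01 to 2016-12-31: 5 months at 0.5% → £6,980,000 × 0.5% × 5/12 = £14,541.6667
Total = £38,680.8333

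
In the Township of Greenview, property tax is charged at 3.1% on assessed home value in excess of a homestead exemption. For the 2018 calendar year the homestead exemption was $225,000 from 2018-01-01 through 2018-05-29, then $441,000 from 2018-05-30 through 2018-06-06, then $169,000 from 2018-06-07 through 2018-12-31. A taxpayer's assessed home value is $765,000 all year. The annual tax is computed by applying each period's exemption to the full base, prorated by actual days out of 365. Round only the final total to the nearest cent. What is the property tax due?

2018-01-01 to 2018-05-29: 149 days, exemption $225,000 → ($765,000 − $225,000) × 3.1% × 149/365 = $6,833.5890
2018-05-30 to 2018-06-06: 8 days, exemption $441,000 → ($765,000 − $441,000) × 3.1% × 8/365 = $220.1425
2018-06-07 to 2018-12-31: 208 days, exemption $169,000 → ($765,000 − $169,000) × 3.1% × 208/365 = $10,528.7890
Total = $17,582.5205

$17,582.52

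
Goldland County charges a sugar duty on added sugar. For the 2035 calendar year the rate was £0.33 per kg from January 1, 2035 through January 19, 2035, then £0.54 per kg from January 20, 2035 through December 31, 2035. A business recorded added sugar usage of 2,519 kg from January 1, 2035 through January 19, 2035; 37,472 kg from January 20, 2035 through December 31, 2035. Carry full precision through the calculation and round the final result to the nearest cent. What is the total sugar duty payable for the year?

January 1 – January 19, 2035: 2,519 kg at £0.33/kg → £831.27
January 20 – December 31, 2035: 37,472 kg at £0.54/kg → £20,234.88

£21,066.15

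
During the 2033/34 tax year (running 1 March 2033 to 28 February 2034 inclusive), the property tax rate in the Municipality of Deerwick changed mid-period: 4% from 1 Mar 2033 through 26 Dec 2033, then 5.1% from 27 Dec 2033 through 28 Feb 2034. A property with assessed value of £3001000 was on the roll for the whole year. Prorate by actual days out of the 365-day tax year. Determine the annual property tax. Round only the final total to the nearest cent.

1 Mar – 26 Dec 2033: 301 days at 4% → £3001000 × 4% × 301/365 = £98991.8904
27 Dec 2033 – 28 Feb 2034: 64 days at 5.1% → £3001000 × 5.1% × 64/365 = £26836.3397
Total = £125828.2301

£125828.23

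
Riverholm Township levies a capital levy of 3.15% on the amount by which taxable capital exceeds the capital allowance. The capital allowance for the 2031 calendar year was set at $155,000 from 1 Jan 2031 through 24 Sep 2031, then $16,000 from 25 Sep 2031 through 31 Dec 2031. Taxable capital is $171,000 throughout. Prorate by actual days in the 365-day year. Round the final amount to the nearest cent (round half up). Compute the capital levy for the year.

1 Jan – 24 Sep 2031: 267 days, exemption $155,000 → ($171,000 − $155,000) × 3.15% × 267/365 = $368.6795
25 Sep – 31 Dec 2031: 98 days, exemption $16,000 → ($171,000 − $16,000) × 3.15% × 98/365 = $1,310.9178
Total = $1,679.5973

$1,679.60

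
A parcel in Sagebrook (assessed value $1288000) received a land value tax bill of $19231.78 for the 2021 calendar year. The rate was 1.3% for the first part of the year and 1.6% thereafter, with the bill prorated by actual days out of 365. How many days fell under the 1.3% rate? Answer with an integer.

Let d = days at the first rate; then 365 − d days at the second rate.
$1288000 × [1.3%·d + 1.6%·(365−d)] / 365 = $19231.78
Solving gives d = 130, so the new rate took effect on 11 May 2021.

130 days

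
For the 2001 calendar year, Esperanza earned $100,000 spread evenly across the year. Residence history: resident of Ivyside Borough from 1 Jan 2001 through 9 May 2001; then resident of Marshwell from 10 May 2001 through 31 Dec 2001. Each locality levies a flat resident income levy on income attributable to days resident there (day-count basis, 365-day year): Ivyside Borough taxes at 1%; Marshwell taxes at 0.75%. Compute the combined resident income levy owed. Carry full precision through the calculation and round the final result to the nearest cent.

$838.36

Ivyside Borough, 1 Jan – 9 May 2001: 129 days → $100,000 × 1% × 129/365 = $353.4247
Marshwell, 10 May – 31 Dec 2001: 236 days → $100,000 × 0.75% × 236/365 = $484.9315
Total = $838.3562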